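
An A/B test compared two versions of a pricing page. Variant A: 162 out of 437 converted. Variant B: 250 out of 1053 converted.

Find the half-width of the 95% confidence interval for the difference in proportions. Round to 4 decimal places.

0.0521

Sample proportions: 162/437 = 0.3707, 250/1053 = 0.2374.
Each SE is √(p̂(1−p̂)/n): √(0.3707·0.6293/437) = 0.02310 and √(0.2374·0.7626/1053) = 0.01311.
SE(p̂₁ − p̂₂) = √(SE₁² + SE₂²) = √(0.00053361 + 0.0001718721) = 0.02656, since the two samples are independent.
At 95% confidence z* = 1.960; margin = 1.960 × 0.02656 = 0.05206.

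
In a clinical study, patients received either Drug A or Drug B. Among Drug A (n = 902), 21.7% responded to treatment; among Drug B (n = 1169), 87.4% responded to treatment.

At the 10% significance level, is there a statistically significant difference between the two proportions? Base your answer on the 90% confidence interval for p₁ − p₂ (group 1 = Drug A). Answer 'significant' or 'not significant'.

SE₁ = √(p̂₁(1−p̂₁)/n₁) = √(0.2170·0.7830/902) = 0.01372; SE₂ = √(0.8740·0.1260/1169) = 0.00971.
Independent samples: SE of the difference = √(SE₁² + SE₂²) = √(0.0001882384 + 0.0000942841) = 0.01681.
z* for 90% confidence is 1.645, so the margin of error is 1.645 × 0.01681 = 0.02765.
Point estimate p̂₁ − p̂₂ = 0.2170 − 0.8740 = -0.6570.
-0.6570 ± 0.02765 → (-0.68465, -0.62935).
The interval (-0.68465, -0.62935) does not contain 0, so the difference is significant.

significant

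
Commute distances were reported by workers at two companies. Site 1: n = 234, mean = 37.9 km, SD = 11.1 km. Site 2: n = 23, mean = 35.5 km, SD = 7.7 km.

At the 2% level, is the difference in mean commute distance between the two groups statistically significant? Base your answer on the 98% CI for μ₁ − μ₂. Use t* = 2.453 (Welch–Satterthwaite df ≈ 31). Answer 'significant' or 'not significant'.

Per-group SEs: s₁/√n₁ = 11.1/√234 = 0.7256, s₂/√n₂ = 7.7/√23 = 1.6056.
Unpooled SE of the difference: √(0.52649536 + 2.57795136) = 1.7619.
Margin of error = t* · SE = 2.453 × 1.7619 = 4.3219.
x̄₁ − x̄₂ = 37.9 − 35.5 = 2.4000.
CI: 2.4000 ± 4.3219 = (-1.9219, 6.7219).
The interval (-1.9219, 6.7219) contains 0, so the difference is not significant.

not significant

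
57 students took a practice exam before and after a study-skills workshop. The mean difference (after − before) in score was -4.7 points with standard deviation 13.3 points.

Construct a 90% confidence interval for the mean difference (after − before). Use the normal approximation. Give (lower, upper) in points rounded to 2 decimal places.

This is a matched-pairs design, so SE = s_d/√n = 13.3/√57 = 1.7616.
Margin = 1.645 × 1.7616 = 2.8978; the interval is -4.7 ± 2.8978 = (-7.60, -1.80).

(-7.60, -1.80)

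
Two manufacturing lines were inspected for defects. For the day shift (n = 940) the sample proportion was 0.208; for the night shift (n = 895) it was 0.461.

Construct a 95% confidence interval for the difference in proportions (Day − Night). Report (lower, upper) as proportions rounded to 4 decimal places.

(-0.2947, -0.2113)

SE₁ = √(p̂₁(1−p̂₁)/n₁) = √(0.2080·0.7920/940) = 0.01324; SE₂ = √(0.4610·0.5390/895) = 0.01666.
Independent samples: SE of the difference = √(SE₁² + SE₂²) = √(0.0001752976 + 0.0002775556) = 0.02128.
z* for 95% confidence is 1.960, so the margin of error is 1.960 × 0.02128 = 0.04171.
Point estimate p̂₁ − p̂₂ = 0.2080 − 0.4610 = -0.2530.
-0.2530 ± 0.04171 → (-0.2947, -0.2113).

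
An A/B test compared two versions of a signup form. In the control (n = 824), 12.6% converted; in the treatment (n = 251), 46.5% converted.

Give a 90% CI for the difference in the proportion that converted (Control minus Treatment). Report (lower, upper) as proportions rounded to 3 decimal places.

(-0.394, -0.284)

Each SE is √(p̂(1−p̂)/n): √(0.1260·0.8740/824) = 0.01156 and √(0.4650·0.5350/251) = 0.03148.
SE(p̂₁ − p̂₂) = √(SE₁² + SE₂²) = √(0.0001336336 + 0.0009909904) = 0.03354, since the two samples are independent.
At 90% confidence z* = 1.645; margin = 1.645 × 0.03354 = 0.05517.
The difference is 0.1260 − 0.4650 = -0.3390, so the interval is -0.3390 ± 0.05517 = (-0.394, -0.284).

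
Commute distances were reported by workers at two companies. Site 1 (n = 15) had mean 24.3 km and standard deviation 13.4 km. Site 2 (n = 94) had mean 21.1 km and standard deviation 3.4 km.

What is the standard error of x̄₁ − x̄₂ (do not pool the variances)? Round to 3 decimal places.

3.478

Standard errors of each mean: 13.4/√15 = 3.4599 and 3.4/√94 = 0.3507.
SE(x̄₁ − x̄₂) = √(3.4599² + 0.3507²) = 3.4776 for independent samples with unequal variances.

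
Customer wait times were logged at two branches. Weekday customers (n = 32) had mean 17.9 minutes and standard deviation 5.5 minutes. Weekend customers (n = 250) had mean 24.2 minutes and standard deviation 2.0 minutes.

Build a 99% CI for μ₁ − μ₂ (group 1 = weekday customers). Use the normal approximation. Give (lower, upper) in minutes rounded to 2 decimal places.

(-8.83, -3.77)

Per-group SEs: s₁/√n₁ = 5.5/√32 = 0.9723, s₂/√n₂ = 2.0/√250 = 0.1265.
Unpooled SE of the difference: √(0.94536729 + 0.01600225) = 0.9805.
Margin of error = z* · SE = 2.576 × 0.9805 = 2.5258.
x̄₁ − x̄₂ = 17.9 − 24.2 = -6.3000.
CI: -6.3000 ± 2.5258 = (-8.83, -3.77).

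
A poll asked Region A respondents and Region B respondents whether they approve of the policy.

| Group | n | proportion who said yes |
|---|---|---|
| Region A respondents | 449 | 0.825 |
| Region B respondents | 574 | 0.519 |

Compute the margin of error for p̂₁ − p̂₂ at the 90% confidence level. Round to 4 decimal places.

0.0452

Each SE is √(p̂(1−p̂)/n): √(0.8250·0.1750/449) = 0.01793 and √(0.5190·0.4810/574) = 0.02085.
SE(p̂₁ − p̂₂) = √(SE₁² + SE₂²) = √(0.0003214849 + 0.0004347225) = 0.02750, since the two samples are independent.
At 90% confidence z* = 1.645; margin = 1.645 × 0.02750 = 0.04524.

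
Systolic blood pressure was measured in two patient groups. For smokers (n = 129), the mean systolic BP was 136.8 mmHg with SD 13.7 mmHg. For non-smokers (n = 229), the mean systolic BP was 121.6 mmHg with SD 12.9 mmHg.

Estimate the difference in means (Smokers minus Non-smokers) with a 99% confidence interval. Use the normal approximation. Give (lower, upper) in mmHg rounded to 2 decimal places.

Per-group SEs: s₁/√n₁ = 13.7/√129 = 1.2062, s₂/√n₂ = 12.9/√229 = 0.8525.
Unpooled SE of the difference: √(1.45491844 + 0.72675625) = 1.4770.
Margin of error = z* · SE = 2.576 × 1.4770 = 3.8048.
x̄₁ − x̄₂ = 136.8 − 121.6 = 15.2000.
CI: 15.2000 ± 3.8048 = (11.40, 19.00).

(11.40, 19.00)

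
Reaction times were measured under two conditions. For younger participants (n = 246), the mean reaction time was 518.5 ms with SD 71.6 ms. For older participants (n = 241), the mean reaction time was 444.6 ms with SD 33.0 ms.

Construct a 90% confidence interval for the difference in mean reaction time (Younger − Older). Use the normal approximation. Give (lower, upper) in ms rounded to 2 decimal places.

Standard errors of each mean: 71.6/√246 = 4.5650 and 33.0/√241 = 2.1257.
SE(x̄₁ − x̄₂) = √(4.5650² + 2.1257²) = 5.0357 for independent samples with unequal variances.
With z* = 1.645, the margin is 1.645 × 5.0357 = 8.2837.
x̄₁ − x̄₂ = 518.5 − 444.6 = 73.9000; the interval is 73.9000 ± 8.2837 = (65.62, 82.18).

(65.62, 82.18)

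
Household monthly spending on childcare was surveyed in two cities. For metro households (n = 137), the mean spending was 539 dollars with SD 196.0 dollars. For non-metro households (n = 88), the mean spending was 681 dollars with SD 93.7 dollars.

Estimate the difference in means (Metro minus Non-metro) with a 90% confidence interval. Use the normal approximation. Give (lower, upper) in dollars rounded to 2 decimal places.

(-174.07, -109.93)

SE₁ = s₁/√n₁ = 196.0/√137 = 16.7454; SE₂ = 93.7/√88 = 9.9885.
Independent samples, unequal variances: SE_diff = √(SE₁² + SE₂²) = √(280.40842116 + 99.77013225) = 19.4982.
z* = 1.645, so margin of error = 1.645 × 19.4982 = 32.0745.
Difference in means = 539 − 681 = -142.0000.
-142.0000 ± 32.0745 → (-174.07, -109.93).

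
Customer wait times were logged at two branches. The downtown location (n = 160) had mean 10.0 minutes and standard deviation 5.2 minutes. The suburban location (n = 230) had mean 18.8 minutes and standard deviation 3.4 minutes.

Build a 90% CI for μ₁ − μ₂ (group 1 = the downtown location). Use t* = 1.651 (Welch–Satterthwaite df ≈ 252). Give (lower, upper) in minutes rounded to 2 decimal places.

(-9.57, -8.03)

Standard errors of each mean: 5.2/√160 = 0.4111 and 3.4/√230 = 0.2242.
SE(x̄₁ − x̄₂) = √(0.4111² + 0.2242²) = 0.4683 for independent samples with unequal variances.
With t* = 1.651, the margin is 1.651 × 0.4683 = 0.7732.
x̄₁ − x̄₂ = 10.0 − 18.8 = -8.8000; the interval is -8.8000 ± 0.7732 = (-9.57, -8.03).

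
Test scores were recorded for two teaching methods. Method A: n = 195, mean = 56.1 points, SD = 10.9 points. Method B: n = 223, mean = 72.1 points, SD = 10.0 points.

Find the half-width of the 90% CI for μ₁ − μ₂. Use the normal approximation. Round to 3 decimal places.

Standard errors of each mean: 10.9/√195 = 0.7806 and 10.0/√223 = 0.6696.
SE(x̄₁ − x̄₂) = √(0.7806² + 0.6696²) = 1.0284 for independent samples with unequal variances.
With z* = 1.645, the margin is 1.645 × 1.0284 = 1.6917.

1.692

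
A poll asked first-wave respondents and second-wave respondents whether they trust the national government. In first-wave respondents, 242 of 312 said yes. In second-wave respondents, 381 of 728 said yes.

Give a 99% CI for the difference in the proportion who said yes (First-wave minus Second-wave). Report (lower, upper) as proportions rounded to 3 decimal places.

First, p̂₁ = 242/312 = 0.7756; p̂₂ = 381/728 = 0.5234.
The two standard errors are √(0.7756×0.2244/312) = 0.02362 and √(0.5234×0.4766/728) = 0.01851.
Because the samples are independent, SE_diff = √(0.02362² + 0.01851²) = 0.03001.
Using z* = 2.576 for 99%, ME = 2.576 × 0.03001 = 0.07731.
p̂₁ − p̂₂ = 0.2522; interval 0.2522 ± 0.07731 gives (0.175, 0.330).

(0.175, 0.330)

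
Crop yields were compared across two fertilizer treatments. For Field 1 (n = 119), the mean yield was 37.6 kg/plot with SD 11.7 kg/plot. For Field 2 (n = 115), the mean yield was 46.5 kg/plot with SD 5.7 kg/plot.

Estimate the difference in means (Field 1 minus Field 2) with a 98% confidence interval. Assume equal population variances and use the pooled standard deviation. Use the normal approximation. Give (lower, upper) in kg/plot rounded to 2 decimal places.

Pooled variance s_p² = [118·11.7² + 114·5.7²] / (119+115−2) = 85.5900, so s_p = 9.2515.
SE_diff = s_p·√(1/n₁ + 1/n₂) = 9.2515·√(1/119 + 1/115) = 1.2098.
z* = 2.326; margin = 2.326 × 1.2098 = 2.8140.
Difference = 37.6 − 46.5 = -8.9000.
-8.9000 ± 2.8140 → (-11.71, -6.09).

(-11.71, -6.09)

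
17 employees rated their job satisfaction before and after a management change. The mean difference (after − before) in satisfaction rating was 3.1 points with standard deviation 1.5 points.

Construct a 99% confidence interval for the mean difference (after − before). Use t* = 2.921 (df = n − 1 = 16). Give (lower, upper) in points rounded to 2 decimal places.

(2.04, 4.16)

This is a matched-pairs design, so SE = s_d/√n = 1.5/√17 = 0.3638.
Margin = 2.921 × 0.3638 = 1.0627; the interval is 3.1 ± 1.0627 = (2.04, 4.16).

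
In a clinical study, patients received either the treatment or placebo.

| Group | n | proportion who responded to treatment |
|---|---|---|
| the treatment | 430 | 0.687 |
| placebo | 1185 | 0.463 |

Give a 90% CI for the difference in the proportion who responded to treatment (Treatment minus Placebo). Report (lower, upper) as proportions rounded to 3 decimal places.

Each SE is √(p̂(1−p̂)/n): √(0.6870·0.3130/430) = 0.02236 and √(0.4630·0.5370/1185) = 0.01448.
SE(p̂₁ − p̂₂) = √(SE₁² + SE₂²) = √(0.0004999696 + 0.0002096704) = 0.02664, since the two samples are independent.
At 90% confidence z* = 1.645; margin = 1.645 × 0.02664 = 0.04382.
The difference is 0.6870 − 0.4630 = 0.2240, so the interval is 0.2240 ± 0.04382 = (0.180, 0.268).

(0.180, 0.268)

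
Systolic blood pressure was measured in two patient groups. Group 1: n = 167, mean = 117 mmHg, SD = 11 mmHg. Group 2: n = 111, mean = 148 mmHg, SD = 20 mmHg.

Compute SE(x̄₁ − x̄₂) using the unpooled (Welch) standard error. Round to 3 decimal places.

Per-group SEs: s₁/√n₁ = 11/√167 = 0.8512, s₂/√n₂ = 20/√111 = 1.8983.
Unpooled SE of the difference: √(0.72454144 + 3.60354289) = 2.0804.

2.080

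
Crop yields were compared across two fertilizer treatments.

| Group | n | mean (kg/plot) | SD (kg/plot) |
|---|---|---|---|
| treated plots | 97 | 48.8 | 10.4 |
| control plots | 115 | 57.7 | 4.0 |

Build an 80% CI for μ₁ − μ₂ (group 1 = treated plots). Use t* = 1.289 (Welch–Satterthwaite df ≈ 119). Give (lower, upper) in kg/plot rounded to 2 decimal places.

(-10.34, -7.46)

Standard errors of each mean: 10.4/√97 = 1.0560 and 4.0/√115 = 0.3730.
SE(x̄₁ − x̄₂) = √(1.0560² + 0.3730²) = 1.1199 for independent samples with unequal variances.
With t* = 1.289, the margin is 1.289 × 1.1199 = 1.4436.
x̄₁ − x̄₂ = 48.8 − 57.7 = -8.9000; the interval is -8.9000 ± 1.4436 = (-10.34, -7.46).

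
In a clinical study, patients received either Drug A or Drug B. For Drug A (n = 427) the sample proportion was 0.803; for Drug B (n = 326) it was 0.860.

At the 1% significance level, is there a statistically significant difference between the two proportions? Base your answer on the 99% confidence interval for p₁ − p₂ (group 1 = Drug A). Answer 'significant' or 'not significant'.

not significant

The two standard errors are √(0.8030×0.1970/427) = 0.01925 and √(0.8600×0.1400/326) = 0.01922.
Because the samples are independent, SE_diff = √(0.01925² + 0.01922²) = 0.02720.
Using z* = 2.576 for 99%, ME = 2.576 × 0.02720 = 0.07007.
p̂₁ − p̂₂ = -0.0570; interval -0.0570 ± 0.07007 gives (-0.12707, 0.01307).
The interval (-0.12707, 0.01307) contains 0, so the difference is not significant.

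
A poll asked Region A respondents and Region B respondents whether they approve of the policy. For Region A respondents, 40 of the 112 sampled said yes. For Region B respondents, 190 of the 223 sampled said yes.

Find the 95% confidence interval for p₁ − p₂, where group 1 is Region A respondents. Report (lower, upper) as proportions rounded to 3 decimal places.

Sample proportions: 40/112 = 0.3571, 190/223 = 0.8520.
Each SE is √(p̂(1−p̂)/n): √(0.3571·0.6429/112) = 0.04527 and √(0.8520·0.1480/223) = 0.02378.
SE(p̂₁ − p̂₂) = √(SE₁² + SE₂²) = √(0.0020493729 + 0.0005654884) = 0.05114, since the two samples are independent.
At 95% confidence z* = 1.960; margin = 1.960 × 0.05114 = 0.10023.
The difference is 0.3571 − 0.8520 = -0.4949, so the interval is -0.4949 ± 0.10023 = (-0.595, -0.395).

(-0.595, -0.395)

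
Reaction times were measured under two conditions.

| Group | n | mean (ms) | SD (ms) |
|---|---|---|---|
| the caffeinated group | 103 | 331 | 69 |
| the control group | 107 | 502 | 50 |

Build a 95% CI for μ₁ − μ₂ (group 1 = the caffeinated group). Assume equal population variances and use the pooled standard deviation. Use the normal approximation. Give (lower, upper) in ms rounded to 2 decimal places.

Pooled variance s_p² = [102·69² + 106·50²] / (103+107−2) = 3608.7596, so s_p = 60.0730.
SE_diff = s_p·√(1/n₁ + 1/n₂) = 60.0730·√(1/103 + 1/107) = 8.2924.
z* = 1.960; margin = 1.960 × 8.2924 = 16.2531.
Difference = 331 − 502 = -171.0000.
-171.0000 ± 16.2531 → (-187.25, -154.75).

(-187.25, -154.75)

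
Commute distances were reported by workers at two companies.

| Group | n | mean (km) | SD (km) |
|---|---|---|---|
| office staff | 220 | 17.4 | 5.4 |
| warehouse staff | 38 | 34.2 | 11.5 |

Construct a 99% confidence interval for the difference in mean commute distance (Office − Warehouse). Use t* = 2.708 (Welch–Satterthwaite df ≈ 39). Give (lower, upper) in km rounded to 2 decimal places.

Per-group SEs: s₁/√n₁ = 5.4/√220 = 0.3641, s₂/√n₂ = 11.5/√38 = 1.8655.
Unpooled SE of the difference: √(0.13256881 + 3.48009025) = 1.9007.
Margin of error = t* · SE = 2.708 × 1.9007 = 5.1471.
x̄₁ − x̄₂ = 17.4 − 34.2 = -16.8000.
CI: -16.8000 ± 5.1471 = (-21.95, -11.65).

(-21.95, -11.65)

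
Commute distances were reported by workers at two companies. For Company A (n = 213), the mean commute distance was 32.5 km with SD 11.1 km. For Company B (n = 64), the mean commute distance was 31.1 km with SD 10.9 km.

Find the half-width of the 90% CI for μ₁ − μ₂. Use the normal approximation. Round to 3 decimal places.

Per-group SEs: s₁/√n₁ = 11.1/√213 = 0.7606, s₂/√n₂ = 10.9/√64 = 1.3625.
Unpooled SE of the difference: √(0.57851236 + 1.85640625) = 1.5604.
Margin of error = z* · SE = 1.645 × 1.5604 = 2.5669.

2.567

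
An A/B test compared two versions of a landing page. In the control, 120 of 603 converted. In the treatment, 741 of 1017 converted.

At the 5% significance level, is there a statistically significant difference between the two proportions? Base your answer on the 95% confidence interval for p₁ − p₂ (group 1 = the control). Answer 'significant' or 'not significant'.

Sample proportions: 120/603 = 0.1990, 741/1017 = 0.7286.
Each SE is √(p̂(1−p̂)/n): √(0.1990·0.8010/603) = 0.01626 and √(0.7286·0.2714/1017) = 0.01394.
SE(p̂₁ − p̂₂) = √(SE₁² + SE₂²) = √(0.0002643876 + 0.0001943236) = 0.02142, since the two samples are independent.
At 95% confidence z* = 1.960; margin = 1.960 × 0.02142 = 0.04198.
The difference is 0.1990 − 0.7286 = -0.5296, so the interval is -0.5296 ± 0.04198 = (-0.57158, -0.48762).
The interval (-0.57158, -0.48762) does not contain 0, so the difference is significant.

significant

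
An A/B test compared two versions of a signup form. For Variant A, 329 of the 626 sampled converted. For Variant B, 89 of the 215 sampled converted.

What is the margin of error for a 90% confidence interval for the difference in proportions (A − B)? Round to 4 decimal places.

Sample proportions: 329/626 = 0.5256, 89/215 = 0.4140.
Each SE is √(p̂(1−p̂)/n): √(0.5256·0.4744/626) = 0.01996 and √(0.4140·0.5860/215) = 0.03359.
SE(p̂₁ − p̂₂) = √(SE₁² + SE₂²) = √(0.0003984016 + 0.0011282881) = 0.03907, since the two samples are independent.
At 90% confidence z* = 1.645; margin = 1.645 × 0.03907 = 0.06427.

0.0643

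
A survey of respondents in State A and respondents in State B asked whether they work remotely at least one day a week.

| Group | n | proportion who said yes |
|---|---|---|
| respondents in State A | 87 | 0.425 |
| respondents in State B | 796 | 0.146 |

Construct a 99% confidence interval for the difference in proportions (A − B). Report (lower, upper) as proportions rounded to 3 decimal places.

(0.139, 0.419)

Each SE is √(p̂(1−p̂)/n): √(0.4250·0.5750/87) = 0.05300 and √(0.1460·0.8540/796) = 0.01252.
SE(p̂₁ − p̂₂) = √(SE₁² + SE₂²) = √(0.002809 + 0.0001567504) = 0.05446, since the two samples are independent.
At 99% confidence z* = 2.576; margin = 2.576 × 0.05446 = 0.14029.
The difference is 0.4250 − 0.1460 = 0.2790, so the interval is 0.2790 ± 0.14029 = (0.139, 0.419).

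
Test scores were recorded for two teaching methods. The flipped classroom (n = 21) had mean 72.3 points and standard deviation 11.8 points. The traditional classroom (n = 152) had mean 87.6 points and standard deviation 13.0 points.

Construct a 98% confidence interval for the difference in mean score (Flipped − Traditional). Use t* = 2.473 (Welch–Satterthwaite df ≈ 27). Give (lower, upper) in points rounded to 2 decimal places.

(-22.18, -8.42)

Standard errors of each mean: 11.8/√21 = 2.5750 and 13.0/√152 = 1.0544.
SE(x̄₁ − x̄₂) = √(2.5750² + 1.0544²) = 2.7825 for independent samples with unequal variances.
With t* = 2.473, the margin is 2.473 × 2.7825 = 6.8811.
x̄₁ − x̄₂ = 72.3 − 87.6 = -15.3000; the interval is -15.3000 ± 6.8811 = (-22.18, -8.42).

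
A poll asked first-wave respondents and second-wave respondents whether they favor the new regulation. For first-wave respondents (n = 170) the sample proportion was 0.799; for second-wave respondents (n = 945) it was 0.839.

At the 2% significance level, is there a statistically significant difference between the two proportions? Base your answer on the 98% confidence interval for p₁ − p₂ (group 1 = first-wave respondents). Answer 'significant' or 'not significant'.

not significant

The two standard errors are √(0.7990×0.2010/170) = 0.03074 and √(0.8390×0.1610/945) = 0.01196.
Because the samples are independent, SE_diff = √(0.03074² + 0.01196²) = 0.03298.
Using z* = 2.326 for 98%, ME = 2.326 × 0.03298 = 0.07671.
p̂₁ − p̂₂ = -0.0400; interval -0.0400 ± 0.07671 gives (-0.11671, 0.03671).
The interval (-0.11671, 0.03671) contains 0, so the difference is not significant.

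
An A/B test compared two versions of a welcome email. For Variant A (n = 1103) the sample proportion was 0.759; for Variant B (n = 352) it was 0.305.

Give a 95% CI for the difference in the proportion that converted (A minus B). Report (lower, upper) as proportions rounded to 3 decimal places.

(0.400, 0.508)

SE₁ = √(p̂₁(1−p̂₁)/n₁) = √(0.7590·0.2410/1103) = 0.01288; SE₂ = √(0.3050·0.6950/352) = 0.02454.
Independent samples: SE of the difference = √(SE₁² + SE₂²) = √(0.0001658944 + 0.0006022116) = 0.02771.
z* for 95% confidence is 1.960, so the margin of error is 1.960 × 0.02771 = 0.05431.
Point estimate p̂₁ − p̂₂ = 0.7590 − 0.3050 = 0.4540.
0.4540 ± 0.05431 → (0.400, 0.508).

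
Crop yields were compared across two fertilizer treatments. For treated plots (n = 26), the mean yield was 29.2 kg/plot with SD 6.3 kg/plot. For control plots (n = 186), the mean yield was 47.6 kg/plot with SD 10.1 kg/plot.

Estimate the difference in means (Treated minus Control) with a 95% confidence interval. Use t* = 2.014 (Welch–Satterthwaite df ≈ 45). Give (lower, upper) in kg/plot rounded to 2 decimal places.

(-21.30, -15.50)

Standard errors of each mean: 6.3/√26 = 1.2355 and 10.1/√186 = 0.7406.
SE(x̄₁ − x̄₂) = √(1.2355² + 0.7406²) = 1.4405 for independent samples with unequal variances.
With t* = 2.014, the margin is 2.014 × 1.4405 = 2.9012.
x̄₁ − x̄₂ = 29.2 − 47.6 = -18.4000; the interval is -18.4000 ± 2.9012 = (-21.30, -15.50).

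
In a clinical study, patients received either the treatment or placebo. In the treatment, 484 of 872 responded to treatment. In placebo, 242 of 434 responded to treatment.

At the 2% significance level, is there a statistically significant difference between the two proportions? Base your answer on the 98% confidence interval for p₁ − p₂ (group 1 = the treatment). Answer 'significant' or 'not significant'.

not significant

First, p̂₁ = 484/872 = 0.5550; p̂₂ = 242/434 = 0.5576.
The two standard errors are √(0.5550×0.4450/872) = 0.01683 and √(0.5576×0.4424/434) = 0.02384.
Because the samples are independent, SE_diff = √(0.01683² + 0.02384²) = 0.02918.
Using z* = 2.326 for 98%, ME = 2.326 × 0.02918 = 0.06787.
p̂₁ − p̂₂ = -0.0026; interval -0.0026 ± 0.06787 gives (-0.07047, 0.06527).
The interval (-0.07047, 0.06527) contains 0, so the difference is not significant.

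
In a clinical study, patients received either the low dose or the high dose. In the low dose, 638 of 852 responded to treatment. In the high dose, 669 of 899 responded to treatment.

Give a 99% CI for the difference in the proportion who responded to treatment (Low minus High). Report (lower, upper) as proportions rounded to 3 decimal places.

Sample proportions: 638/852 = 0.7488, 669/899 = 0.7442.
Each SE is √(p̂(1−p̂)/n): √(0.7488·0.2512/852) = 0.01486 and √(0.7442·0.2558/899) = 0.01455.
SE(p̂₁ − p̂₂) = √(SE₁² + SE₂²) = √(0.0002208196 + 0.0002117025) = 0.02080, since the two samples are independent.
At 99% confidence z* = 2.576; margin = 2.576 × 0.02080 = 0.05358.
The difference is 0.7488 − 0.7442 = 0.0046, so the interval is 0.0046 ± 0.05358 = (-0.049, 0.058).

(-0.049, 0.058)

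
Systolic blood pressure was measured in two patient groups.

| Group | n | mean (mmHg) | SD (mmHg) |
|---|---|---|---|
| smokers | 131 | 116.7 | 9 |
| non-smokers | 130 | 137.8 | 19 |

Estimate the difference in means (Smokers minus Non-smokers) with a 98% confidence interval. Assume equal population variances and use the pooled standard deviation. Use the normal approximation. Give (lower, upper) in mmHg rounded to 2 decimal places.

s_p = √[((n₁−1)s₁² + (n₂−1)s₂²)/(n₁+n₂−2)] = √[(130·9² + 129·19²)/259] = 14.8479.
SE = 14.8479·√(1/131 + 1/130) = 1.8381.
With z* = 2.326, margin = 2.326 × 1.8381 = 4.2754.
x̄₁ − x̄₂ = 116.7 − 137.8 = -21.1000; interval -21.1000 ± 4.2754 = (-25.38, -16.82).

(-25.38, -16.82)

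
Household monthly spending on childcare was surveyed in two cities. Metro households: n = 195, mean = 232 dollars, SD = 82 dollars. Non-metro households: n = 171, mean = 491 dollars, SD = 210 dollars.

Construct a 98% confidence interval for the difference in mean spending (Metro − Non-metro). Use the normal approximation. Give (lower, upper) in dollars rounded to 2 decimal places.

SE₁ = s₁/√n₁ = 82/√195 = 5.8721; SE₂ = 210/√171 = 16.0591.
Independent samples, unequal variances: SE_diff = √(SE₁² + SE₂²) = √(34.48155841 + 257.89469281) = 17.0990.
z* = 2.326, so margin of error = 2.326 × 17.0990 = 39.7723.
Difference in means = 232 − 491 = -259.0000.
-259.0000 ± 39.7723 → (-298.77, -219.23).

(-298.77, -219.23)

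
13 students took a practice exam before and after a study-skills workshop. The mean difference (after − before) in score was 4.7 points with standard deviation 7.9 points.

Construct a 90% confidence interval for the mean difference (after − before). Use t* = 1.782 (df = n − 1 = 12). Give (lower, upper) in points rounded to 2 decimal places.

(0.80, 8.60)

Paired design: SE = s_d/√n = 7.9/√13 = 2.1911.
t* = 1.782; margin of error = 1.782 × 2.1911 = 3.9045.
4.7 ± 3.9045 → (0.80, 8.60).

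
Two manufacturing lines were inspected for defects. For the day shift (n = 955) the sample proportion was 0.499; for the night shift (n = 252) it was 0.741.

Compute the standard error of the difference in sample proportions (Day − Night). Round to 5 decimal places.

SE₁ = √(p̂₁(1−p̂₁)/n₁) = √(0.4990·0.5010/955) = 0.01618; SE₂ = √(0.7410·0.2590/252) = 0.02760.
Independent samples: SE of the difference = √(SE₁² + SE₂²) = √(0.0002617924 + 0.00076176) = 0.03199.

0.03199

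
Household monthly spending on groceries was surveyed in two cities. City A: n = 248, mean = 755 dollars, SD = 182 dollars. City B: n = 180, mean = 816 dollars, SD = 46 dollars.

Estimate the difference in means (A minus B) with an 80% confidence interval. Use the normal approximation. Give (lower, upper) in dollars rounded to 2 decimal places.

(-76.45, -45.55)

SE₁ = s₁/√n₁ = 182/√248 = 11.5570; SE₂ = 46/√180 = 3.4286.
Independent samples, unequal variances: SE_diff = √(SE₁² + SE₂²) = √(133.564249 + 11.75529796) = 12.0549.
z* = 1.282, so margin of error = 1.282 × 12.0549 = 15.4544.
Difference in means = 755 − 816 = -61.0000.
-61.0000 ± 15.4544 → (-76.45, -45.55).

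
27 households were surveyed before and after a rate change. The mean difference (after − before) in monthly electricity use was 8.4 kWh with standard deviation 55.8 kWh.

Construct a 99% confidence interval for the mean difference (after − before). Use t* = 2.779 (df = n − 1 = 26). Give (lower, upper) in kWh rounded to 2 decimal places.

Paired design: SE = s_d/√n = 55.8/√27 = 10.7387.
t* = 2.779; margin of error = 2.779 × 10.7387 = 29.8428.
8.4 ± 29.8428 → (-21.44, 38.24).

(-21.44, 38.24)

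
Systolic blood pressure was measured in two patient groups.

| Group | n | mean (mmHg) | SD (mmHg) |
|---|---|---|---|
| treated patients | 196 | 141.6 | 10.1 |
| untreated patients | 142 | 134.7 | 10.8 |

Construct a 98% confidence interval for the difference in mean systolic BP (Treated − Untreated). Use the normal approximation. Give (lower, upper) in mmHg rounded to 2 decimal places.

Per-group SEs: s₁/√n₁ = 10.1/√196 = 0.7214, s₂/√n₂ = 10.8/√142 = 0.9063.
Unpooled SE of the difference: √(0.52041796 + 0.82137969) = 1.1584.
Margin of error = z* · SE = 2.326 × 1.1584 = 2.6944.
x̄₁ − x̄₂ = 141.6 − 134.7 = 6.9000.
CI: 6.9000 ± 2.6944 = (4.21, 9.59).

(4.21, 9.59)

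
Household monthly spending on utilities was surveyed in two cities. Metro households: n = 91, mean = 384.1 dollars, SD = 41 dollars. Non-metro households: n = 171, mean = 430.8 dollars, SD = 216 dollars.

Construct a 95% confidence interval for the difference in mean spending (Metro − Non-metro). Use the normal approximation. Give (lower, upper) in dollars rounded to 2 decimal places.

SE₁ = s₁/√n₁ = 41/√91 = 4.2980; SE₂ = 216/√171 = 16.5179.
Independent samples, unequal variances: SE_diff = √(SE₁² + SE₂²) = √(18.472804 + 272.84102041) = 17.0679.
z* = 1.960, so margin of error = 1.960 × 17.0679 = 33.4531.
Difference in means = 384.1 − 430.8 = -46.7000.
-46.7000 ± 33.4531 → (-80.15, -13.25).

(-80.15, -13.25)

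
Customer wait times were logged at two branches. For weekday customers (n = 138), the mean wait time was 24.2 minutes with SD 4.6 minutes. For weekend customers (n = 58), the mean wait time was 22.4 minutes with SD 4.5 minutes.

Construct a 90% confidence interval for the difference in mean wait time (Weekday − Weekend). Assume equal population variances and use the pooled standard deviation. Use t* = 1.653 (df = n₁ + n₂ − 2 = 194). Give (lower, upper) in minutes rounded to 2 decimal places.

(0.62, 2.98)

Pooled variance s_p² = [137·4.6² + 57·4.5²] / (138+58−2) = 20.8926, so s_p = 4.5708.
SE_diff = s_p·√(1/n₁ + 1/n₂) = 4.5708·√(1/138 + 1/58) = 0.7153.
t* = 1.653; margin = 1.653 × 0.7153 = 1.1824.
Difference = 24.2 − 22.4 = 1.8000.
1.8000 ± 1.1824 → (0.62, 2.98).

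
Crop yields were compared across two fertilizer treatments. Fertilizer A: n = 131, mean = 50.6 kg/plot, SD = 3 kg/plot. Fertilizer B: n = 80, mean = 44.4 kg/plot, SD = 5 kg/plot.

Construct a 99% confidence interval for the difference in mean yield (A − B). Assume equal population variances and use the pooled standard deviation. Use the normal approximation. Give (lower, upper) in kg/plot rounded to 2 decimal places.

(4.78, 7.62)

Pooled variance s_p² = [130·3² + 79·5²] / (131+80−2) = 15.0478, so s_p = 3.8791.
SE_diff = s_p·√(1/n₁ + 1/n₂) = 3.8791·√(1/131 + 1/80) = 0.5504.
z* = 2.576; margin = 2.576 × 0.5504 = 1.4178.
Difference = 50.6 − 44.4 = 6.2000.
6.2000 ± 1.4178 → (4.78, 7.62).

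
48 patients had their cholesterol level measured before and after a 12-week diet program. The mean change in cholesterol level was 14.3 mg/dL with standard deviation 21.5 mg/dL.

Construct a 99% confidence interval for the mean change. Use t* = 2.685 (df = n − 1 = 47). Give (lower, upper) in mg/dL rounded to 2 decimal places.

This is a matched-pairs design, so SE = s_d/√n = 21.5/√48 = 3.1033.
Margin = 2.685 × 3.1033 = 8.3324; the interval is 14.3 ± 8.3324 = (5.97, 22.63).

(5.97, 22.63)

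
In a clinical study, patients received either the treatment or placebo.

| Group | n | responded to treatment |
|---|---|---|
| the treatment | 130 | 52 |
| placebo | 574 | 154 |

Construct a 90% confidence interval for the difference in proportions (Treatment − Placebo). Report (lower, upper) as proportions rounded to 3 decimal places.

(0.055, 0.209)

p̂₁ = 52/130 = 0.4000 and p̂₂ = 154/574 = 0.2683.
SE₁ = √(p̂₁(1−p̂₁)/n₁) = √(0.4000·0.6000/130) = 0.04297; SE₂ = √(0.2683·0.7317/574) = 0.01849.
Independent samples: SE of the difference = √(SE₁² + SE₂²) = √(0.0018464209 + 0.0003418801) = 0.04678.
z* for 90% confidence is 1.645, so the margin of error is 1.645 × 0.04678 = 0.07695.
Point estimate p̂₁ − p̂₂ = 0.4000 − 0.2683 = 0.1317.
0.1317 ± 0.07695 → (0.055, 0.209).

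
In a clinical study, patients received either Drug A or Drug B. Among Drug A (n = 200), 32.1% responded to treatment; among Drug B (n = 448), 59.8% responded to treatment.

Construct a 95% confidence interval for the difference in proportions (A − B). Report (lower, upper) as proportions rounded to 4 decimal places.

SE₁ = √(p̂₁(1−p̂₁)/n₁) = √(0.3210·0.6790/200) = 0.03301; SE₂ = √(0.5980·0.4020/448) = 0.02316.
Independent samples: SE of the difference = √(SE₁² + SE₂²) = √(0.0010896601 + 0.0005363856) = 0.04032.
z* for 95% confidence is 1.960, so the margin of error is 1.960 × 0.04032 = 0.07903.
Point estimate p̂₁ − p̂₂ = 0.3210 − 0.5980 = -0.2770.
-0.2770 ± 0.07903 → (-0.3560, -0.1980).

(-0.3560, -0.1980)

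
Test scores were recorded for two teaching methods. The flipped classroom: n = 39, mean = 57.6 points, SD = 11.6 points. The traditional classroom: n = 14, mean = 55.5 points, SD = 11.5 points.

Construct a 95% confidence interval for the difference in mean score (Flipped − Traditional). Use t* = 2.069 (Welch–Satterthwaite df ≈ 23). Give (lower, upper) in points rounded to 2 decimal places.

Per-group SEs: s₁/√n₁ = 11.6/√39 = 1.8575, s₂/√n₂ = 11.5/√14 = 3.0735.
Unpooled SE of the difference: √(3.45030625 + 9.44640225) = 3.5912.
Margin of error = t* · SE = 2.069 × 3.5912 = 7.4302.
x̄₁ − x̄₂ = 57.6 − 55.5 = 2.1000.
CI: 2.1000 ± 7.4302 = (-5.33, 9.53).

(-5.33, 9.53)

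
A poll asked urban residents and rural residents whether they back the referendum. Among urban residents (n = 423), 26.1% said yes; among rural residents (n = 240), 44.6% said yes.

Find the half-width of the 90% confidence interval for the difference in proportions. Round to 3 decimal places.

0.063

The two standard errors are √(0.2610×0.7390/423) = 0.02135 and √(0.4460×0.5540/240) = 0.03209.
Because the samples are independent, SE_diff = √(0.02135² + 0.03209²) = 0.03854.
Using z* = 1.645 for 90%, ME = 1.645 × 0.03854 = 0.06340.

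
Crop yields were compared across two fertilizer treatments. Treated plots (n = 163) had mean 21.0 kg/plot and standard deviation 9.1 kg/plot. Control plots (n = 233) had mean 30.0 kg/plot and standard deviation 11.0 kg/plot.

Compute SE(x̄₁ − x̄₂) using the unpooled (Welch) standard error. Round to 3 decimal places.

1.014

Per-group SEs: s₁/√n₁ = 9.1/√163 = 0.7128, s₂/√n₂ = 11.0/√233 = 0.7206.
Unpooled SE of the difference: √(0.50808384 + 0.51926436) = 1.0136.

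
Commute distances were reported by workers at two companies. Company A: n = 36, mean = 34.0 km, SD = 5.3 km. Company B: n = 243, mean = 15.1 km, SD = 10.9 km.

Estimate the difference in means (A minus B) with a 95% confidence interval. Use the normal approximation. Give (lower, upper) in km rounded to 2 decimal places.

Standard errors of each mean: 5.3/√36 = 0.8833 and 10.9/√243 = 0.6992.
SE(x̄₁ − x̄₂) = √(0.8833² + 0.6992²) = 1.1265 for independent samples with unequal variances.
With z* = 1.960, the margin is 1.960 × 1.1265 = 2.2079.
x̄₁ − x̄₂ = 34.0 − 15.1 = 18.9000; the interval is 18.9000 ± 2.2079 = (16.69, 21.11).

(16.69, 21.11)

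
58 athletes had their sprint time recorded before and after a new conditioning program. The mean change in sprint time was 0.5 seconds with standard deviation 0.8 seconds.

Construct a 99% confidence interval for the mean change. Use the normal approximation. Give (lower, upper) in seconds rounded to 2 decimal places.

Paired design: SE = s_d/√n = 0.8/√58 = 0.1050.
z* = 2.576; margin of error = 2.576 × 0.1050 = 0.2705.
0.5 ± 0.2705 → (0.23, 0.77).

(0.23, 0.77)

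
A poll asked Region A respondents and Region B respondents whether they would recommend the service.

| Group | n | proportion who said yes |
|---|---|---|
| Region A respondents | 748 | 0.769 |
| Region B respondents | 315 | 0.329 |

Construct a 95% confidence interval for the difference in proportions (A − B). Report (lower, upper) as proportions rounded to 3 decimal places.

(0.380, 0.500)

The two standard errors are √(0.7690×0.2310/748) = 0.01541 and √(0.3290×0.6710/315) = 0.02647.
Because the samples are independent, SE_diff = √(0.01541² + 0.02647²) = 0.03063.
Using z* = 1.960 for 95%, ME = 1.960 × 0.03063 = 0.06003.
p̂₁ − p̂₂ = 0.4400; interval 0.4400 ± 0.06003 gives (0.380, 0.500).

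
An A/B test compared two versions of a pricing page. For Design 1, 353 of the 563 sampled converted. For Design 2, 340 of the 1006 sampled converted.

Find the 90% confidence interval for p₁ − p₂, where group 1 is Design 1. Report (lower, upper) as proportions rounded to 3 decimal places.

(0.247, 0.331)

First, p̂₁ = 353/563 = 0.6270; p̂₂ = 340/1006 = 0.3380.
The two standard errors are √(0.6270×0.3730/563) = 0.02038 and √(0.3380×0.6620/1006) = 0.01491.
Because the samples are independent, SE_diff = √(0.02038² + 0.01491²) = 0.02525.
Using z* = 1.645 for 90%, ME = 1.645 × 0.02525 = 0.04154.
p̂₁ − p̂₂ = 0.2890; interval 0.2890 ± 0.04154 gives (0.247, 0.331).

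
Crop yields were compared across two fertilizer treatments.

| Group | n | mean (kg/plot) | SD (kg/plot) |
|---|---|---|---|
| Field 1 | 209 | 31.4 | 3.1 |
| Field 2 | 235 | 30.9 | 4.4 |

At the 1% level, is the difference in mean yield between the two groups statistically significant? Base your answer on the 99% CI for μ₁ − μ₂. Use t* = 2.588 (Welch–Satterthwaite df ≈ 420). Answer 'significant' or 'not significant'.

SE₁ = s₁/√n₁ = 3.1/√209 = 0.2144; SE₂ = 4.4/√235 = 0.2870.
Independent samples, unequal variances: SE_diff = √(SE₁² + SE₂²) = √(0.04596736 + 0.082369) = 0.3582.
t* = 2.588, so margin of error = 2.588 × 0.3582 = 0.9270.
Difference in means = 31.4 − 30.9 = 0.5000.
0.5000 ± 0.9270 → (-0.4270, 1.4270).
The interval (-0.4270, 1.4270) contains 0, so the difference is not significant.

not significant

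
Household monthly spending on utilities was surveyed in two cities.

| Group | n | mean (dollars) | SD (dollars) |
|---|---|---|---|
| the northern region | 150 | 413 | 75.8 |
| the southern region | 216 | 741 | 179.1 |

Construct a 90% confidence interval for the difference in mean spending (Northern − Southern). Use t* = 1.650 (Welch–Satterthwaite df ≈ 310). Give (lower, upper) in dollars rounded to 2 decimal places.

Per-group SEs: s₁/√n₁ = 75.8/√150 = 6.1890, s₂/√n₂ = 179.1/√216 = 12.1862.
Unpooled SE of the difference: √(38.303721 + 148.50347044) = 13.6677.
Margin of error = t* · SE = 1.650 × 13.6677 = 22.5517.
x̄₁ − x̄₂ = 413 − 741 = -328.0000.
CI: -328.0000 ± 22.5517 = (-350.55, -305.45).

(-350.55, -305.45)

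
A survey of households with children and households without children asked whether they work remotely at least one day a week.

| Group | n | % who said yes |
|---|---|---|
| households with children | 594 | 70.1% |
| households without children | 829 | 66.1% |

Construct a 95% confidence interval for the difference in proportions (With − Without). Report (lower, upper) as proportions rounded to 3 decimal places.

SE₁ = √(p̂₁(1−p̂₁)/n₁) = √(0.7010·0.2990/594) = 0.01878; SE₂ = √(0.6610·0.3390/829) = 0.01644.
Independent samples: SE of the difference = √(SE₁² + SE₂²) = √(0.0003526884 + 0.0002702736) = 0.02496.
z* for 95% confidence is 1.960, so the margin of error is 1.960 × 0.02496 = 0.04892.
Point estimate p̂₁ − p̂₂ = 0.7010 − 0.6610 = 0.0400.
0.0400 ± 0.04892 → (-0.009, 0.089).

(-0.009, 0.089)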